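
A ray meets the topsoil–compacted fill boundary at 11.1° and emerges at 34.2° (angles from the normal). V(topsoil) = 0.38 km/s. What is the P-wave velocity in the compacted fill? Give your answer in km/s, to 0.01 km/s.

Snell's law: sin 11.1°/V₁ = sin 34.2°/V₂.
V₂ = V₁·sin 34.2°/sin 11.1° = 0.38 × 2.9196 = 1.11 km/s.

1.11 km/s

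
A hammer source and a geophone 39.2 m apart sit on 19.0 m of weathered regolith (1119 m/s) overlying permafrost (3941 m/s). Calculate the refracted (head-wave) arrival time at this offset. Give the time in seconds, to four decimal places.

0.0425 s

t = x/V₂ + 2h·√(V₂²−V₁²)/(V₁V₂).
√(V₂²−V₁²) = √(3941²−1119²) = 3778.8 m/s; delay term = 2·19.0·3778.8/(1119·3941) = 0.03256 s.
t = 39.2/3941 + 0.03256 = 0.04251 s.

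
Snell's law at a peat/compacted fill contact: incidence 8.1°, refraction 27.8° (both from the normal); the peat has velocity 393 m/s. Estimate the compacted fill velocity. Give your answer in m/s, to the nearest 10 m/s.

1300 m/s

sin 8.1° = 0.1409; sin 27.8° = 0.4664.
V₂ = V₁·(sin θ₂/sin θ₁) = 393·(0.4664/0.1409) = 1300.84 m/s.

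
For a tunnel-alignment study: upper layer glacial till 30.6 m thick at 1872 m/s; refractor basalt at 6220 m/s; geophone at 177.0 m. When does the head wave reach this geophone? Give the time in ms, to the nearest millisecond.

t = x/V₂ + 2h·√(V₂²−V₁²)/(V₁V₂).
√(V₂²−V₁²) = √(6220²−1872²) = 5931.6 m/s; delay term = 2·30.6·5931.6/(1872·6220) = 0.03118 s.
t = 177.0/6220 + 0.03118 = 0.05963 s.

60 ms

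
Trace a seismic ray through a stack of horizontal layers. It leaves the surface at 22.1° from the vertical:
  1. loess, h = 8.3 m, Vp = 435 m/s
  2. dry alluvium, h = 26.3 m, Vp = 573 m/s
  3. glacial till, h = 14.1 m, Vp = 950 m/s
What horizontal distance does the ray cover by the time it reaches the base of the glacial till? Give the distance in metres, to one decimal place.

p = sin θ₁/V₁ = sin 22.1°/435 = 8.6488e-04 s/m is conserved through the stack.
Layer 1: θ = 22.10°; offset = 8.3·tan 22.10° = 3.370 m.
Layer 2: sin θ = p·573 = 0.4956 → θ = 29.71°; offset = 26.3·tan 29.71° = 15.006 m.
Layer 3: sin θ = p·950 = 0.8216 → θ = 55.25°; offset = 14.1·tan 55.25° = 20.324 m.
Σ offsets = 38.701 m.

38.7 m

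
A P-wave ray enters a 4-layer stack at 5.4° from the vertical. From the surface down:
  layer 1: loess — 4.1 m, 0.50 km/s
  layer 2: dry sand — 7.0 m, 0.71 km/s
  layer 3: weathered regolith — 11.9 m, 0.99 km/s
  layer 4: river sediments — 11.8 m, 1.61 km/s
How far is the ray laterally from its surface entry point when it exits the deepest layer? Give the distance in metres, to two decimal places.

7.34 m

Ray parameter p = sin 5.4° / 0.50 km/s = 1.8822e-01 s/km.
Layer 1: θ = 5.40°; offset = 4.1·tan 5.40° = 0.3876 m.
Layer 2: sin θ = p·0.71 = 0.1336 → θ = 7.68°; offset = 7.0·tan 7.68° = 0.9439 m.
Layer 3: sin θ = p·0.99 = 0.1863 → θ = 10.74°; offset = 11.9·tan 10.74° = 2.2569 m.
Layer 4: sin θ = p·1.61 = 0.3030 → θ = 17.64°; offset = 11.8·tan 17.64° = 3.7522 m.
Total horizontal offset = 7.3405 m.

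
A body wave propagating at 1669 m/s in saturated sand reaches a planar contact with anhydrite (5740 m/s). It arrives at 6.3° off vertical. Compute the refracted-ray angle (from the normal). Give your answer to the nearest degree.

22°

Snell's law: sin θ₂ = (V₂/V₁)·sin θ₁ = (5740/1669)·sin 6.3° = 0.3774.
θ₂ = arcsin 0.3774 = 22.17° from the normal.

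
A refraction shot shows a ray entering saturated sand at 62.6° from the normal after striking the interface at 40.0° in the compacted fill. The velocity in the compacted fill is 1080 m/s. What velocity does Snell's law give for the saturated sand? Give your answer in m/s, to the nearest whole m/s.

Snell's law: sin 40.0°/V₁ = sin 62.6°/V₂.
V₂ = V₁·sin 62.6°/sin 40.0° = 1080 × 1.3812 = 1491.69 m/s.

1492 m/s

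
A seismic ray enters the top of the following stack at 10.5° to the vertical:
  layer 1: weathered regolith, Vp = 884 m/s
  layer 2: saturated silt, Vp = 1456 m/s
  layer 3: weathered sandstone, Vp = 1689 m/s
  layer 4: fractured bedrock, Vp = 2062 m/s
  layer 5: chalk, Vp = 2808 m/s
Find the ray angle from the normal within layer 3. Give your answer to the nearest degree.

Snell's law across each interface conserves sin θ / V, so sin θ_3 = V_3·sin θ₁/V₁.
sin θ_3 = 1689 × sin 10.5° / 884 = 0.3482.
θ_3 = 20.38° from the vertical.

20°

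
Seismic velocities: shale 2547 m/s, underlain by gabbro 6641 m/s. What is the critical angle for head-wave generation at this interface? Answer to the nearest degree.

23°

Critical incidence: sin θ_c = V₁/V₂ = 2547/6641 = 0.3835.
θ_c = arcsin 0.3835 = 22.55°.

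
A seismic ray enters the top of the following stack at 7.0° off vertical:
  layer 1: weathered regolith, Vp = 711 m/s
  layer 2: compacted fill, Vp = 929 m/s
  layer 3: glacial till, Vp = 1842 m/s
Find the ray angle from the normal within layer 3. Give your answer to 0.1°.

Ray parameter p = sin 7.0° / 711 = 1.7141e-04 s/m.
sin θ_3 = p·V_3 = 1.7141e-04 × 1842 = 0.3157.
θ_3 = 18.40° from the vertical.

18.4°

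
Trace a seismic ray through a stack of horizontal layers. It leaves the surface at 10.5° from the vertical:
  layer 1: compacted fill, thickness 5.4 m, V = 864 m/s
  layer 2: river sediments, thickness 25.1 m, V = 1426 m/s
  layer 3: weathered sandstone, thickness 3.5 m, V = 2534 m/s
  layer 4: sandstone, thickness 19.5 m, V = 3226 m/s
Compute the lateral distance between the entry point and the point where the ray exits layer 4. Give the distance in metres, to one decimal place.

p = sin θ₁/V₁ = sin 10.5°/864 = 2.1092e-04 s/m is conserved through the stack.
Layer 1: θ = 10.50°; offset = 5.4·tan 10.50° = 1.001 m.
Layer 2: sin θ = p·1426 = 0.3008 → θ = 17.50°; offset = 25.1·tan 17.50° = 7.916 m.
Layer 3: sin θ = p·2534 = 0.5345 → θ = 32.31°; offset = 3.5·tan 32.31° = 2.213 m.
Layer 4: sin θ = p·3226 = 0.6804 → θ = 42.88°; offset = 19.5·tan 42.88° = 18.106 m.
Total horizontal offset = 29.236 m.

29.2 m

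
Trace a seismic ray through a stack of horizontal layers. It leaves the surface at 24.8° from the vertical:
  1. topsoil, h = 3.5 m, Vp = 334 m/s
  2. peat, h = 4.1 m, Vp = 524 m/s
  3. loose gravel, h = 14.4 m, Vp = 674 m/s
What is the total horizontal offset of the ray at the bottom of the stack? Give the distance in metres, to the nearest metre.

28 m

Apply Snell's law at each interface; in layer i the horizontal offset is hᵢ·tan θᵢ.
Layer 1: θ = 24.80°; offset = 3.5·tan 24.80° = 1.617 m.
Layer 2: sin θ = 524·sin 24.8°/334 = 0.6581, θ = 41.15°; offset = 4.1·tan 41.15° = 3.583 m.
Layer 3: sin θ = 674·sin 24.8°/334 = 0.8464, θ = 57.83°; offset = 14.4·tan 57.83° = 22.890 m.
Summing the layer offsets gives 28.091 m.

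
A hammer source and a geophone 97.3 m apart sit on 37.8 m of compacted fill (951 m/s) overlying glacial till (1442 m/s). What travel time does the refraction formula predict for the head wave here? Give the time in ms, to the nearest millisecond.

t = x/V₂ + 2h·√(V₂²−V₁²)/(V₁V₂).
√(V₂²−V₁²) = √(1442²−951²) = 1084.0 m/s; delay term = 2·37.8·1084.0/(951·1442) = 0.05976 s.
t = 97.3/1442 + 0.05976 = 0.12723 s.

127 ms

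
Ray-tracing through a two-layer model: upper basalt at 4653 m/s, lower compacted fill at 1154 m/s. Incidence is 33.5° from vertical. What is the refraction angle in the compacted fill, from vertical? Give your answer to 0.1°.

Snell's law: sin θ₂ = (V₂/V₁)·sin θ₁ = (1154/4653)·sin 33.5° = 0.1369.
θ₂ = sin⁻¹(0.1369) = 7.87° (from vertical).

7.9°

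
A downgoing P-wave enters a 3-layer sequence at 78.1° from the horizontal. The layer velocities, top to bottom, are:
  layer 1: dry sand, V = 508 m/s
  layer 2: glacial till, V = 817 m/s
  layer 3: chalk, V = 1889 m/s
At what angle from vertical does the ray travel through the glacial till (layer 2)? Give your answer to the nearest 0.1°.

19.4°

From the normal: θ₁ = 90° − 78.1° = 11.9°.
Ray parameter p = sin 11.9° / 508 = 4.0591e-04 s/m.
sin θ_2 = p·V_2 = 4.0591e-04 × 817 = 0.3316.
θ_2 = arcsin 0.3316 = 19.37°.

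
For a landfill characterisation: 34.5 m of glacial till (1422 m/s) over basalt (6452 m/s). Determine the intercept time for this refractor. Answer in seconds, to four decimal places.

tᵢ = 2h·√(V₂²−V₁²)/(V₁V₂).
√(V₂²−V₁²) = √(6452²−1422²) = 6293.3 m/s.
tᵢ = 2·34.5·6293.3/(1422·6452) = 0.04733 s.

0.0473 s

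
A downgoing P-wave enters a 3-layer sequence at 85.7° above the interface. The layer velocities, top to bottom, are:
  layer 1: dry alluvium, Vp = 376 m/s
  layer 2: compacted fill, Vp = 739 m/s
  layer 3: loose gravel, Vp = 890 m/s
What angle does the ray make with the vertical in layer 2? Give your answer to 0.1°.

8.5°

From the normal: θ₁ = 90° − 85.7° = 4.3°.
Snell's law across each interface conserves sin θ / V, so sin θ_2 = V_2·sin θ₁/V₁.
sin θ_2 = 739 × sin 4.3° / 376 = 0.1474.
θ_2 = 8.47° from the vertical.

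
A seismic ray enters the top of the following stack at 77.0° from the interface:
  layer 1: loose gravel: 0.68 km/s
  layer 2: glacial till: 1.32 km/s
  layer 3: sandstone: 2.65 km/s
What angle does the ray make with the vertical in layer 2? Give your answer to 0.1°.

From the normal: θ₁ = 90° − 77.0° = 13.0°.
Ray parameter p = sin 13.0° / 0.68 = 3.3081e-01 s/km.
sin θ_2 = p·V_2 = 3.3081e-01 × 1.32 = 0.4367.
θ_2 = arcsin 0.4367 = 25.89°.

25.9°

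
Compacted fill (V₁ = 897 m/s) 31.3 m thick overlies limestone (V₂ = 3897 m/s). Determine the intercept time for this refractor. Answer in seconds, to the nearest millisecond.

θ_c = arcsin(V₁/V₂) = arcsin(897/3897) = 13.31°; cos θ_c = 0.9731.
tᵢ = 2h·cos θ_c / V₁ = 2·31.3·0.9731 / 897 = 0.06791 s.

0.068 s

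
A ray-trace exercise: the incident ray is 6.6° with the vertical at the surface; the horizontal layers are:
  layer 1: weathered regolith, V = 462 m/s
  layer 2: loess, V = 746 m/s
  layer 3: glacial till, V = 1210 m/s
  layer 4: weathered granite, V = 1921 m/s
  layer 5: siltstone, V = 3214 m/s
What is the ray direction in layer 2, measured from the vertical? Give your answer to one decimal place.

10.7°

Snell's law across each interface conserves sin θ / V, so sin θ_2 = V_2·sin θ₁/V₁.
sin θ_2 = 746 × sin 6.6° / 462 = 0.1856.
θ_2 = arcsin 0.1856 = 10.70°.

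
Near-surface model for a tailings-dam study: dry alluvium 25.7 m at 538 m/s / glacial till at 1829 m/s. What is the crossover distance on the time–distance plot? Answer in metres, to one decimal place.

69.6 m

x_cross = 2h·√((V₂+V₁)/(V₂−V₁)).
(V₂+V₁)/(V₂−V₁) = (1829+538)/(1829−538) = 1.8335; √ = 1.3541.
x_cross = 2·25.7·1.3541 = 69.60 m.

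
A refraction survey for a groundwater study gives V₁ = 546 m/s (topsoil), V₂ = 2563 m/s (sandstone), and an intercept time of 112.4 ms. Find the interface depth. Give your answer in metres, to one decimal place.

θ_c = arcsin(546/2563) = 12.30°; cos θ_c = 0.9770.
tᵢ = 2h cos θ_c/V₁ ⇒ h = tᵢ·V₁/(2 cos θ_c) = 0.1124·546/(2·0.9770) = 31.41 m.

31.4 m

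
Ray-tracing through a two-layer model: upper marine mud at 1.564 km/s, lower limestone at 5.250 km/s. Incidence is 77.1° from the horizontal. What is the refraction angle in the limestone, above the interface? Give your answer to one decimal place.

41.5°

Angle from the normal: 90° − 77.1° = 12.9°.
sin θ₁/V₁ = sin θ₂/V₂ ⇒ sin θ₂ = 5.250·sin 12.9°/1.564 = 5.250·0.2233/1.564 = 0.7494.
θ₂ = arcsin 0.7494 = 48.54° from the normal.
From the interface: 90° − 48.54° = 41.46°.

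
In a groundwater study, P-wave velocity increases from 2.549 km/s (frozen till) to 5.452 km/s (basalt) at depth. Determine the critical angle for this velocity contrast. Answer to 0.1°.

27.9°

Critical incidence: sin θ_c = V₁/V₂ = 2.549/5.452 = 0.4675.
θ_c = arcsin 0.4675 = 27.87°.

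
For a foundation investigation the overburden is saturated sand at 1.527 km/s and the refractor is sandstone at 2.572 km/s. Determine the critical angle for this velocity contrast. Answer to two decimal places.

36.42°

At critical incidence the refracted ray runs along the interface (θ₂ = 90°), so sin θ_c = V₁/V₂.
θ_c = arcsin(1.527/2.572) = arcsin 0.5937 = 36.42°.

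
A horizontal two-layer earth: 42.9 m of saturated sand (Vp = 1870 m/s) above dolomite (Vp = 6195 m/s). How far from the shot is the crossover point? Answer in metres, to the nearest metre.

x_cross = 2h·√((V₂+V₁)/(V₂−V₁)).
(V₂+V₁)/(V₂−V₁) = (6195+1870)/(6195−1870) = 1.8647; √ = 1.3656.
x_cross = 2·42.9·1.3656 = 117.16 m.

117 m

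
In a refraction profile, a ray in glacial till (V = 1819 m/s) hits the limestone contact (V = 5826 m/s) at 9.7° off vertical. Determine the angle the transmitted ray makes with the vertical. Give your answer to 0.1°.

32.7°

sin θ₁/V₁ = sin θ₂/V₂ ⇒ sin θ₂ = 5826·sin 9.7°/1819 = 5826·0.1685/1819 = 0.5396.
θ₂ = arcsin 0.5396 = 32.66° from the normal.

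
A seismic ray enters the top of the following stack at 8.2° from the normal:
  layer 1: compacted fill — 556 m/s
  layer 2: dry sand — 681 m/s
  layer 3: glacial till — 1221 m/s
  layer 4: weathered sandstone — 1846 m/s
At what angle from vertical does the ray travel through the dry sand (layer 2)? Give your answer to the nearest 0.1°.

10.1°

Snell's law across each interface conserves sin θ / V, so sin θ_2 = V_2·sin θ₁/V₁.
sin θ_2 = 681 × sin 8.2° / 556 = 0.1747.
θ_2 = arcsin 0.1747 = 10.06°.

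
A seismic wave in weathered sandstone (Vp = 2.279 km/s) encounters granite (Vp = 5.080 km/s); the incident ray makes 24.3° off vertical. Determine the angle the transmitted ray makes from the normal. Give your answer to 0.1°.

66.5°

sin θ₁/V₁ = sin θ₂/V₂ ⇒ sin θ₂ = 5.080·sin 24.3°/2.279 = 5.080·0.4115/2.279 = 0.9173.
θ₂ = arcsin 0.9173 = 66.53° from the normal.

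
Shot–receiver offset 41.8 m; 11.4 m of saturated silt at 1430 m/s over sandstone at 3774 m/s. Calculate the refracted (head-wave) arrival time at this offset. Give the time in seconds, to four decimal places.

0.0258 s

t = x/V₂ + 2h·√(V₂²−V₁²)/(V₁V₂).
√(V₂²−V₁²) = √(3774²−1430²) = 3492.6 m/s; delay term = 2·11.4·3492.6/(1430·3774) = 0.01476 s.
t = 41.8/3774 + 0.01476 = 0.02583 s.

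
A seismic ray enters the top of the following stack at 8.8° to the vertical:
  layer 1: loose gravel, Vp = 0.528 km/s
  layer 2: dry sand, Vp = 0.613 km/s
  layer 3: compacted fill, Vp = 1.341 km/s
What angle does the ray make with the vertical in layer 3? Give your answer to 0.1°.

Ray parameter p = sin 8.8° / 0.528 = 2.8975e-01 s/km.
sin θ_3 = p·V_3 = 2.8975e-01 × 1.341 = 0.3885.
θ_3 = arcsin 0.3885 = 22.86°.

22.9°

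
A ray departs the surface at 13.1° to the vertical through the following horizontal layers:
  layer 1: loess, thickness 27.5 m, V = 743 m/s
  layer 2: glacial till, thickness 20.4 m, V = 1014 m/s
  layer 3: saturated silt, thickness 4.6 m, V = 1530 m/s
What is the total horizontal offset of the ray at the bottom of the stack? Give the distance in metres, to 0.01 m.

15.46 m

Apply Snell's law at each interface; in layer i the horizontal offset is hᵢ·tan θᵢ.
Layer 1: θ = 13.10°; offset = 27.5·tan 13.10° = 6.3995 m.
Layer 2: sin θ = 1014·sin 13.1°/743 = 0.3093, θ = 18.02°; offset = 20.4·tan 18.02° = 6.6355 m.
Layer 3: sin θ = 1530·sin 13.1°/743 = 0.4667, θ = 27.82°; offset = 4.6·tan 27.82° = 2.4276 m.
Σ offsets = 15.4625 m.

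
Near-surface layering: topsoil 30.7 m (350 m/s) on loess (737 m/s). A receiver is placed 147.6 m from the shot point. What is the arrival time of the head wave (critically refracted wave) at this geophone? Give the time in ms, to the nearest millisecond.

t = x/V₂ + 2h·√(V₂²−V₁²)/(V₁V₂).
√(V₂²−V₁²) = √(737²−350²) = 648.6 m/s; delay term = 2·30.7·648.6/(350·737) = 0.15438 s.
t = 147.6/737 + 0.15438 = 0.35466 s.

355 ms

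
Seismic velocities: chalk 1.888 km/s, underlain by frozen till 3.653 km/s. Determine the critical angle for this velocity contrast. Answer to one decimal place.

At critical incidence the refracted ray runs along the interface (θ₂ = 90°), so sin θ_c = V₁/V₂.
θ_c = arcsin(1.888/3.653) = arcsin 0.5168 = 31.12°.

31.1°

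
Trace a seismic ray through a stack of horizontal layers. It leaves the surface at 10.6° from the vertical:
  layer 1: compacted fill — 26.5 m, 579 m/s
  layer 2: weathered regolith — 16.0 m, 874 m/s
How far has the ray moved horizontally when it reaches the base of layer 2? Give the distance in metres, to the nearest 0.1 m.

9.6 m

Apply Snell's law at each interface; in layer i the horizontal offset is hᵢ·tan θᵢ.
Layer 1: θ = 10.60°; offset = 26.5·tan 10.60° = 4.959 m.
Layer 2: sin θ = 874·sin 10.6°/579 = 0.2777, θ = 16.12°; offset = 16.0·tan 16.12° = 4.625 m.
Total horizontal offset = 9.584 m.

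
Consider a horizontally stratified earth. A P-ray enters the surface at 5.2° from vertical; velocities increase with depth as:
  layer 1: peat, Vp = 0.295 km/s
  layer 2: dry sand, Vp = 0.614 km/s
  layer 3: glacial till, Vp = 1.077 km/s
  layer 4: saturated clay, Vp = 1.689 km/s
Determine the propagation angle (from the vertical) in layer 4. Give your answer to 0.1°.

31.3°

Snell's law across each interface conserves sin θ / V, so sin θ_4 = V_4·sin θ₁/V₁.
sin θ_4 = 1.689 × sin 5.2° / 0.295 = 0.5189.
θ_4 = 31.26° from the vertical.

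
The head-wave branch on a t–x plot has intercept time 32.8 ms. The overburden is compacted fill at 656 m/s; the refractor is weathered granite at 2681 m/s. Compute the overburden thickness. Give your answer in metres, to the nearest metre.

h = tᵢ·V₁·V₂ / (2·√(V₂²−V₁²)).
√(V₂²−V₁²) = √(2681² − 656²) = 2599.5 m/s.
h = 0.0328 s × 656 × 2681 / (2 × 2599.5) = 11.10 m.

11 m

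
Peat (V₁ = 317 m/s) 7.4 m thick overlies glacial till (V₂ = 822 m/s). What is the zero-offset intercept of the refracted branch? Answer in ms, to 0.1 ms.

θ_c = arcsin(V₁/V₂) = arcsin(317/822) = 22.68°; cos θ_c = 0.9226.
tᵢ = 2h·cos θ_c / V₁ = 2·7.4·0.9226 / 317 = 0.04308 s.

43.1 ms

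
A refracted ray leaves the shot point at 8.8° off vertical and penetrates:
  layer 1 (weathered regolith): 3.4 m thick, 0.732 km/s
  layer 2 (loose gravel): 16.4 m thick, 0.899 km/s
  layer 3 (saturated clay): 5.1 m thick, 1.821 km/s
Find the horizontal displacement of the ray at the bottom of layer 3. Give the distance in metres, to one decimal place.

Ray parameter p = sin 8.8° / 0.732 km/s = 2.0900e-01 s/km.
Layer 1: θ = 8.80°; offset = 3.4·tan 8.80° = 0.526 m.
Layer 2: sin θ = p·0.899 = 0.1879 → θ = 10.83°; offset = 16.4·tan 10.83° = 3.137 m.
Layer 3: sin θ = p·1.821 = 0.3806 → θ = 22.37°; offset = 5.1·tan 22.37° = 2.099 m.
Total horizontal offset = 5.763 m.

5.8 m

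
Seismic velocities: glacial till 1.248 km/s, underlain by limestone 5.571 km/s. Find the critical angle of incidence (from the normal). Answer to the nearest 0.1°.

Critical incidence: sin θ_c = V₁/V₂ = 1.248/5.571 = 0.2240.
θ_c = arcsin 0.2240 = 12.95°.

12.9°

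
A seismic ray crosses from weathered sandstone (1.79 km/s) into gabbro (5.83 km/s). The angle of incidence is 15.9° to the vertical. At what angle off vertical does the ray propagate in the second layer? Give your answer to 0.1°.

63.2°

Snell's law: sin θ₂ = (V₂/V₁)·sin θ₁ = (5.83/1.79)·sin 15.9° = 0.8923.
θ₂ = sin⁻¹(0.8923) = 63.16° (from vertical).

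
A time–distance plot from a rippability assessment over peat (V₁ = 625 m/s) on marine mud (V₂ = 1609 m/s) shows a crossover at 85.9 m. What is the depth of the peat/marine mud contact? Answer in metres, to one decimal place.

28.5 m

x_cross = 2h·√((V₂+V₁)/(V₂−V₁)) → h = x_cross / (2·√((V₂+V₁)/(V₂−V₁))).
√((V₂+V₁)/(V₂−V₁)) = √((1609+625)/(1609−625)) = 1.5068.
h = 85.9 / (2·1.5068) = 28.50 m.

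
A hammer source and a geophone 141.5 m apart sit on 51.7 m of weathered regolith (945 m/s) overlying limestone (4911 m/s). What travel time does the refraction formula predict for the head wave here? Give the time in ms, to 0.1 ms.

136.2 ms

θ_c = arcsin(V₁/V₂) = arcsin(945/4911) = 11.09°, cos θ_c = 0.9813.
Intercept time tᵢ = 2h cos θ_c / V₁ = 2·51.7·0.9813/945 = 0.10737 s.
t = x/V₂ + tᵢ = 141.5/4911 + 0.10737 = 0.13619 s.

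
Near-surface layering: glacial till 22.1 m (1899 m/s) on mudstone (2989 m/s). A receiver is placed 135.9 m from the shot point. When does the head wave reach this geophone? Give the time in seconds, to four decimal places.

0.0634 s

θ_c = arcsin(V₁/V₂) = arcsin(1899/2989) = 39.44°, cos θ_c = 0.7722.
Intercept time tᵢ = 2h cos θ_c / V₁ = 2·22.1·0.7722/1899 = 0.01797 s.
t = x/V₂ + tᵢ = 135.9/2989 + 0.01797 = 0.06344 s.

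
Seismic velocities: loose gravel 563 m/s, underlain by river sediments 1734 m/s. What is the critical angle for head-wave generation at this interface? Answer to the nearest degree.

At critical incidence the refracted ray runs along the interface (θ₂ = 90°), so sin θ_c = V₁/V₂.
θ_c = arcsin(563/1734) = arcsin 0.3247 = 18.95°.

19°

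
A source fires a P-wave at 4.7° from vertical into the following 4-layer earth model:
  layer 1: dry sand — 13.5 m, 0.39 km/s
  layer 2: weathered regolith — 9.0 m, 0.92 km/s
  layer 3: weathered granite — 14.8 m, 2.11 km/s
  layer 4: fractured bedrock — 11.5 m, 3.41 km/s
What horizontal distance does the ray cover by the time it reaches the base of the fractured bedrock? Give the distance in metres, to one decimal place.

Apply Snell's law at each interface; in layer i the horizontal offset is hᵢ·tan θᵢ.
Layer 1: θ = 4.70°; offset = 13.5·tan 4.70° = 1.110 m.
Layer 2: sin θ = 0.92·sin 4.7°/0.39 = 0.1933, θ = 11.14°; offset = 9.0·tan 11.14° = 1.773 m.
Layer 3: sin θ = 2.11·sin 4.7°/0.39 = 0.4433, θ = 26.32°; offset = 14.8·tan 26.32° = 7.319 m.
Layer 4: sin θ = 3.41·sin 4.7°/0.39 = 0.7164, θ = 45.76°; offset = 11.5·tan 45.76° = 11.810 m.
Total horizontal offset = 22.012 m.

22.0 m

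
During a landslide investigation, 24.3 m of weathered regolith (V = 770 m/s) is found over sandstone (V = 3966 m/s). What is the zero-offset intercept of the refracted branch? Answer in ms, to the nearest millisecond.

62 ms

θ_c = arcsin(V₁/V₂) = arcsin(770/3966) = 11.20°; cos θ_c = 0.9810.
tᵢ = 2h·cos θ_c / V₁ = 2·24.3·0.9810 / 770 = 0.06192 s.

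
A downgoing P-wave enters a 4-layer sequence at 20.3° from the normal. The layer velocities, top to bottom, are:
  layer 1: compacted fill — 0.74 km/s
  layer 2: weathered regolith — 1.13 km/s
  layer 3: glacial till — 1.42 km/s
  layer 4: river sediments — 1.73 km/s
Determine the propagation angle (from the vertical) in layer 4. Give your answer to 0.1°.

Snell's law across each interface conserves sin θ / V, so sin θ_4 = V_4·sin θ₁/V₁.
sin θ_4 = 1.73 × sin 20.3° / 0.74 = 0.8111.
θ_4 = 54.20° from the vertical.

54.2°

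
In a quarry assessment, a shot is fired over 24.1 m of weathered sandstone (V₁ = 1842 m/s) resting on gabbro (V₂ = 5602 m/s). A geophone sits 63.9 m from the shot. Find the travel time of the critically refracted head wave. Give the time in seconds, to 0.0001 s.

t = x/V₂ + 2h·√(V₂²−V₁²)/(V₁V₂).
√(V₂²−V₁²) = √(5602²−1842²) = 5290.5 m/s; delay term = 2·24.1·5290.5/(1842·5602) = 0.02471 s.
t = 63.9/5602 + 0.02471 = 0.03612 s.

0.0361 s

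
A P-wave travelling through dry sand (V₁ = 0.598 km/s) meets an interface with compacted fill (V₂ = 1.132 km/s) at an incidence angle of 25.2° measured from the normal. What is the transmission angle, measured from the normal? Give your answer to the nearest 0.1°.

53.7°

Snell's law: sin θ₂ = (V₂/V₁)·sin θ₁ = (1.132/0.598)·sin 25.2° = 0.8060.
θ₂ = sin⁻¹(0.8060) = 53.71° (from vertical).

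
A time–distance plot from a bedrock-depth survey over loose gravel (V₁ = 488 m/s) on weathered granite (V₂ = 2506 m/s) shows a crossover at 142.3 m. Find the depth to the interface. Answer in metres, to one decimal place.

58.4 m

h = (x_cross/2)·√((V₂−V₁)/(V₂+V₁)).
(V₂−V₁)/(V₂+V₁) = (2506−488)/(2506+488) = 0.6740; √ = 0.8210.
h = (142.3/2)·0.8210 = 58.41 m.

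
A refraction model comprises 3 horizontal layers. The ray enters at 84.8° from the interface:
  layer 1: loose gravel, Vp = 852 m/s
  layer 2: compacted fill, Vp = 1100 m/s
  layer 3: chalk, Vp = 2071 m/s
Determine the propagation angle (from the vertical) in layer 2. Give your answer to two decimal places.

From the normal: θ₁ = 90° − 84.8° = 5.2°.
Ray parameter p = sin 5.2° / 852 = 1.0638e-04 s/m.
sin θ_2 = p·V_2 = 1.0638e-04 × 1100 = 0.1170.
θ_2 = arcsin 0.1170 = 6.72°.

6.72°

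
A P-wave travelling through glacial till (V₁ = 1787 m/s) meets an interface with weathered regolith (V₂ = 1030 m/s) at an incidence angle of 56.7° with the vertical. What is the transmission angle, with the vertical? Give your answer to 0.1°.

Snell's law: sin θ₂ = (V₂/V₁)·sin θ₁ = (1030/1787)·sin 56.7° = 0.4817.
θ₂ = arcsin 0.4817 = 28.80° from the normal.

28.8°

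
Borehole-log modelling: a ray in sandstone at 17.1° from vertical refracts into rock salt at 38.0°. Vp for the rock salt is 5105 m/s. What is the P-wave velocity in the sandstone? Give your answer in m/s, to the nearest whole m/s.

2438 m/s

Snell's law: sin 17.1°/V₁ = sin 38.0°/V₂.
V₁ = V₂·sin 17.1°/sin 38.0° = 5105 × 0.4776 = 2438.15 m/s.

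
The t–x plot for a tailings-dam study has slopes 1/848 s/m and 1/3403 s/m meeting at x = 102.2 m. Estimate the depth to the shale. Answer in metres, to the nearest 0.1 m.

39.6 m

x_cross = 2h·√((V₂+V₁)/(V₂−V₁)) → h = x_cross / (2·√((V₂+V₁)/(V₂−V₁))).
√((V₂+V₁)/(V₂−V₁)) = √((3403+848)/(3403−848)) = 1.2899.
h = 102.2 / (2·1.2899) = 39.62 m.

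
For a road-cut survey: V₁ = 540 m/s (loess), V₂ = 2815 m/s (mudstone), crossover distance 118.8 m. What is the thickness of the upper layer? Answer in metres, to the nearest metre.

h = (x_cross/2)·√((V₂−V₁)/(V₂+V₁)).
(V₂−V₁)/(V₂+V₁) = (2815−540)/(2815+540) = 0.6781; √ = 0.8235.
h = (118.8/2)·0.8235 = 48.91 m.

49 m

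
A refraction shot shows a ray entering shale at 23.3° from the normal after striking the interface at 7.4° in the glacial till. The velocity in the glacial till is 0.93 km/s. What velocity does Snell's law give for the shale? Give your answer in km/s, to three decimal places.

sin 7.4° = 0.1288; sin 23.3° = 0.3955.
V₂ = V₁·(sin θ₂/sin θ₁) = 0.93·(0.3955/0.1288) = 2.856 km/s.

2.856 km/s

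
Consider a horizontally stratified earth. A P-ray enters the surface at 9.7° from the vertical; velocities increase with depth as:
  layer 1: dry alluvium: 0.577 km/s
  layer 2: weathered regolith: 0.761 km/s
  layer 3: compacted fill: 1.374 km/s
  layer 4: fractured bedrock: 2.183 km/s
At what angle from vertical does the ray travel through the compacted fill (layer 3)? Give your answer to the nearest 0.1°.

Ray parameter p = sin 9.7° / 0.577 = 2.9201e-01 s/km.
sin θ_3 = p·V_3 = 2.9201e-01 × 1.374 = 0.4012.
θ_3 = 23.65° from the vertical.

23.7°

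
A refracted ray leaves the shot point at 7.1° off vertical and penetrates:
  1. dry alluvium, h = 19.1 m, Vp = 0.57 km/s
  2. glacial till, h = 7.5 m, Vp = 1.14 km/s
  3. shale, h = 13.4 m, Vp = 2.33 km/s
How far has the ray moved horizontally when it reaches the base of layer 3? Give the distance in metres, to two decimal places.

12.14 m

p = sin θ₁/V₁ = sin 7.1°/0.57 = 2.1684e-01 s/km is conserved through the stack.
Layer 1: θ = 7.10°; offset = 19.1·tan 7.10° = 2.3790 m.
Layer 2: sin θ = p·1.14 = 0.2472 → θ = 14.31°; offset = 7.5·tan 14.31° = 1.9134 m.
Layer 3: sin θ = p·2.33 = 0.5052 → θ = 30.35°; offset = 13.4·tan 30.35° = 7.8453 m.
Summing the layer offsets gives 12.1378 m.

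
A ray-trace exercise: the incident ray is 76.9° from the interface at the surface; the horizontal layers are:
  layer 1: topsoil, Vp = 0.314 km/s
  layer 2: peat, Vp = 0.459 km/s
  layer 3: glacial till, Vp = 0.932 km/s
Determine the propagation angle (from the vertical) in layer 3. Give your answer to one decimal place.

From the normal: θ₁ = 90° − 76.9° = 13.1°.
Ray parameter p = sin 13.1° / 0.314 = 7.2182e-01 s/km.
sin θ_3 = p·V_3 = 7.2182e-01 × 0.932 = 0.6727.
θ_3 = 42.28° from the vertical.

42.3°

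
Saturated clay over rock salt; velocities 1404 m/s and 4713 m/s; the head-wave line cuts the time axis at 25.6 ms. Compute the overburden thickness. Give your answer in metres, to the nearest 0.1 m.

18.8 m

h = tᵢ·V₁·V₂ / (2·√(V₂²−V₁²)).
√(V₂²−V₁²) = √(4713² − 1404²) = 4499.0 m/s.
h = 0.0256 s × 1404 × 4713 / (2 × 4499.0) = 18.83 m.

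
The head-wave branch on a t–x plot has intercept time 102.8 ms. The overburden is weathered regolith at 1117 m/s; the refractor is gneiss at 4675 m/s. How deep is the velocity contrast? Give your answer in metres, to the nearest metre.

59 m

h = tᵢ·V₁·V₂ / (2·√(V₂²−V₁²)).
√(V₂²−V₁²) = √(4675² − 1117²) = 4539.6 m/s.
h = 0.1028 s × 1117 × 4675 / (2 × 4539.6) = 59.13 m.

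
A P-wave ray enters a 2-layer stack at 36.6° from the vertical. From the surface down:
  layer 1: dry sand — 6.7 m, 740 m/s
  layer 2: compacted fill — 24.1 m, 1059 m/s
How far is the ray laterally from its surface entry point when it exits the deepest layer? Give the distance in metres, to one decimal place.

Ray parameter p = sin 36.6° / 740 m/s = 8.0571e-04 s/m.
Layer 1: θ = 36.60°; offset = 6.7·tan 36.60° = 4.976 m.
Layer 2: sin θ = p·1059 = 0.8532 → θ = 58.57°; offset = 24.1·tan 58.57° = 39.430 m.
Σ offsets = 44.406 m.

44.4 m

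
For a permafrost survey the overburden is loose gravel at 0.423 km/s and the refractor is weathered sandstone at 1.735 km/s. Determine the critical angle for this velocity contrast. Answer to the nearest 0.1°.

At critical incidence the refracted ray runs along the interface (θ₂ = 90°), so sin θ_c = V₁/V₂.
θ_c = arcsin(0.423/1.735) = arcsin 0.2438 = 14.11°.

14.1°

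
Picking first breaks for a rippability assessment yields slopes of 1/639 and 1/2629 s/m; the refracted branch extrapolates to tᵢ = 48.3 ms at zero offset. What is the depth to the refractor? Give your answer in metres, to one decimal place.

h = tᵢ·V₁·V₂ / (2·√(V₂²−V₁²)).
√(V₂²−V₁²) = √(2629² − 639²) = 2550.2 m/s.
h = 0.0483 s × 639 × 2629 / (2 × 2550.2) = 15.91 m.

15.9 m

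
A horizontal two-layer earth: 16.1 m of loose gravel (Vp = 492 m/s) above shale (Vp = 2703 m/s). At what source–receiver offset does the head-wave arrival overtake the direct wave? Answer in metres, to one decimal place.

38.7 m

θ_c = arcsin(492/2703) = 10.49°, so cos θ_c = 0.9833 and tᵢ = 2h cos θ_c/V₁ = 0.0644 s.
At crossover x/V₁ = x/V₂ + tᵢ ⇒ x = tᵢ/(1/V₁ − 1/V₂) = 0.06435/(2.0325e-03 − 3.6996e-04) = 38.71 m.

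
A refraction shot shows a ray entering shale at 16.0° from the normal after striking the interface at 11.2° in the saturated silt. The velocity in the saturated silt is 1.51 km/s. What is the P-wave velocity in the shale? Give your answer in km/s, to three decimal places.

2.143 km/s

sin 11.2° = 0.1942; sin 16.0° = 0.2756.
V₂ = V₁·(sin θ₂/sin θ₁) = 1.51·(0.2756/0.1942) = 2.143 km/s.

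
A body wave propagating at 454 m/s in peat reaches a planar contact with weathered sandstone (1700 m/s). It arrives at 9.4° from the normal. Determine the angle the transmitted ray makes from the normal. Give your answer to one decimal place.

37.7°

sin θ₁/V₁ = sin θ₂/V₂ ⇒ sin θ₂ = 1700·sin 9.4°/454 = 1700·0.1633/454 = 0.6116.
θ₂ = arcsin 0.6116 = 37.70° from the normal.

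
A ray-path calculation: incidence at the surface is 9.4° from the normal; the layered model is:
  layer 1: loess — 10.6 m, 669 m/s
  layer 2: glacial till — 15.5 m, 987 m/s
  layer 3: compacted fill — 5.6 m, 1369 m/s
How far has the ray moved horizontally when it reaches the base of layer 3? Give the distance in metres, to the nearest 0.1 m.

Apply Snell's law at each interface; in layer i the horizontal offset is hᵢ·tan θᵢ.
Layer 1: θ = 9.40°; offset = 10.6·tan 9.40° = 1.755 m.
Layer 2: sin θ = 987·sin 9.4°/669 = 0.2410, θ = 13.94°; offset = 15.5·tan 13.94° = 3.848 m.
Layer 3: sin θ = 1369·sin 9.4°/669 = 0.3342, θ = 19.53°; offset = 5.6·tan 19.53° = 1.986 m.
Summing the layer offsets gives 7.589 m.

7.6 m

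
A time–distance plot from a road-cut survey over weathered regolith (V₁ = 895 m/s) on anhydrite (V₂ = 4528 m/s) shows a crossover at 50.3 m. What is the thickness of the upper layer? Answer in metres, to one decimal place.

x_cross = 2h·√((V₂+V₁)/(V₂−V₁)) → h = x_cross / (2·√((V₂+V₁)/(V₂−V₁))).
√((V₂+V₁)/(V₂−V₁)) = √((4528+895)/(4528−895)) = 1.2218.
h = 50.3 / (2·1.2218) = 20.59 m.

20.6 m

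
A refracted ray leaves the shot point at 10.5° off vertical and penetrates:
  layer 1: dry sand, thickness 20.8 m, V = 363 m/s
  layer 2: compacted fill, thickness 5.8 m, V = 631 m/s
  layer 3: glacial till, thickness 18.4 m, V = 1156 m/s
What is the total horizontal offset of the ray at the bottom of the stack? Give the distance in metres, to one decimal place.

Apply Snell's law at each interface; in layer i the horizontal offset is hᵢ·tan θᵢ.
Layer 1: θ = 10.50°; offset = 20.8·tan 10.50° = 3.855 m.
Layer 2: sin θ = 631·sin 10.5°/363 = 0.3168, θ = 18.47°; offset = 5.8·tan 18.47° = 1.937 m.
Layer 3: sin θ = 1156·sin 10.5°/363 = 0.5803, θ = 35.47°; offset = 18.4·tan 35.47° = 13.112 m.
Summing the layer offsets gives 18.904 m.

18.9 m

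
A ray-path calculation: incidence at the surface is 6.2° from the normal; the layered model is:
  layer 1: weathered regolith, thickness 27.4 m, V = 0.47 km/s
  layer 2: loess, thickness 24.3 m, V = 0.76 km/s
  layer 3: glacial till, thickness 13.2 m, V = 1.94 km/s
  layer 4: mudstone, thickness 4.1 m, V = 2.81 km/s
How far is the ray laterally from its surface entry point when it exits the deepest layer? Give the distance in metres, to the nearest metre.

17 m

Ray parameter p = sin 6.2° / 0.47 km/s = 2.2979e-01 s/km.
Layer 1: θ = 6.20°; offset = 27.4·tan 6.20° = 2.977 m.
Layer 2: sin θ = p·0.76 = 0.1746 → θ = 10.06°; offset = 24.3·tan 10.06° = 4.310 m.
Layer 3: sin θ = p·1.94 = 0.4458 → θ = 26.47°; offset = 13.2·tan 26.47° = 6.574 m.
Layer 4: sin θ = p·2.81 = 0.6457 → θ = 40.22°; offset = 4.1·tan 40.22° = 3.467 m.
Σ offsets = 17.327 m.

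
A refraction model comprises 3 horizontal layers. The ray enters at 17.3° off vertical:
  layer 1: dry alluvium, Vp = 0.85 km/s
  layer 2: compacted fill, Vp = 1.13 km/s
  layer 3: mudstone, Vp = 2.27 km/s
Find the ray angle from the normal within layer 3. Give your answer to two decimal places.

Snell's law across each interface conserves sin θ / V, so sin θ_3 = V_3·sin θ₁/V₁.
sin θ_3 = 2.27 × sin 17.3° / 0.85 = 0.7942.
θ_3 = arcsin 0.7942 = 52.58°.

52.58°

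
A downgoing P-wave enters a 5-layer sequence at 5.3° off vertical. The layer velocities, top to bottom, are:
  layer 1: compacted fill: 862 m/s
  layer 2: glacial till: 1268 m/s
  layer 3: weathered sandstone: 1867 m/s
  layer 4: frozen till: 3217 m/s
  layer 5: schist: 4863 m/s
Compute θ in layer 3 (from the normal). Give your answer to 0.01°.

11.54°

Snell's law across each interface conserves sin θ / V, so sin θ_3 = V_3·sin θ₁/V₁.
sin θ_3 = 1867 × sin 5.3° / 862 = 0.2001.
θ_3 = arcsin 0.2001 = 11.54°.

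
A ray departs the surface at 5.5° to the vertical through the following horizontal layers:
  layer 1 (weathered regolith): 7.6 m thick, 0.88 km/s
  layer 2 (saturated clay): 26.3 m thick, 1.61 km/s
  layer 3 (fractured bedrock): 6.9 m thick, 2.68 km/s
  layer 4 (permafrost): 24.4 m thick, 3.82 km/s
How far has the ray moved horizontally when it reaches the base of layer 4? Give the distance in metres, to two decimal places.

18.69 m

Ray parameter p = sin 5.5° / 0.88 km/s = 1.0892e-01 s/km.
Layer 1: θ = 5.50°; offset = 7.6·tan 5.50° = 0.7318 m.
Layer 2: sin θ = p·1.61 = 0.1754 → θ = 10.10°; offset = 26.3·tan 10.10° = 4.6844 m.
Layer 3: sin θ = p·2.68 = 0.2919 → θ = 16.97°; offset = 6.9·tan 16.97° = 2.1058 m.
Layer 4: sin θ = p·3.82 = 0.4161 → θ = 24.59°; offset = 24.4·tan 24.59° = 11.1640 m.
Summing the layer offsets gives 18.6859 m.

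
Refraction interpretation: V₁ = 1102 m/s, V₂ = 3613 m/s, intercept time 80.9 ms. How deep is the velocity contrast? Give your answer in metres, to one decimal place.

46.8 m

θ_c = arcsin(1102/3613) = 17.76°; cos θ_c = 0.9523.
tᵢ = 2h cos θ_c/V₁ ⇒ h = tᵢ·V₁/(2 cos θ_c) = 0.0809·1102/(2·0.9523) = 46.81 m.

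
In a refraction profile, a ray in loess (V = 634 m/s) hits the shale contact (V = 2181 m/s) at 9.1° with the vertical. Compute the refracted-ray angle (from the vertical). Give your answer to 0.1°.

sin θ₁/V₁ = sin θ₂/V₂ ⇒ sin θ₂ = 2181·sin 9.1°/634 = 2181·0.1582/634 = 0.5441.
θ₂ = sin⁻¹(0.5441) = 32.96° (from vertical).

33.0°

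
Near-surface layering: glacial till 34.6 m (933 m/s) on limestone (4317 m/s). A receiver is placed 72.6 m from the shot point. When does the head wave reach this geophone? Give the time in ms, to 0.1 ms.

89.2 ms

t = x/V₂ + 2h·√(V₂²−V₁²)/(V₁V₂).
√(V₂²−V₁²) = √(4317²−933²) = 4215.0 m/s; delay term = 2·34.6·4215.0/(933·4317) = 0.07242 s.
t = 72.6/4317 + 0.07242 = 0.08923 s.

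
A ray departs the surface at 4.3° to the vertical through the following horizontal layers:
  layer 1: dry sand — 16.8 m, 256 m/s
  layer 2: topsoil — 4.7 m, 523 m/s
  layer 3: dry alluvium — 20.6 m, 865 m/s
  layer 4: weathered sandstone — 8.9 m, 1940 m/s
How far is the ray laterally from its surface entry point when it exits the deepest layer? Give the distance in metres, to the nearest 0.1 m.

13.5 m

Apply Snell's law at each interface; in layer i the horizontal offset is hᵢ·tan θᵢ.
Layer 1: θ = 4.30°; offset = 16.8·tan 4.30° = 1.263 m.
Layer 2: sin θ = 523·sin 4.3°/256 = 0.1532, θ = 8.81°; offset = 4.7·tan 8.81° = 0.729 m.
Layer 3: sin θ = 865·sin 4.3°/256 = 0.2533, θ = 14.68°; offset = 20.6·tan 14.68° = 5.395 m.
Layer 4: sin θ = 1940·sin 4.3°/256 = 0.5682, θ = 34.62°; offset = 8.9·tan 34.62° = 6.145 m.
Summing the layer offsets gives 13.532 m.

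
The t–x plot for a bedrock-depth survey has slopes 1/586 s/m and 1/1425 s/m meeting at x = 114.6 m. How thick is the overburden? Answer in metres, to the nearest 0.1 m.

h = (x_cross/2)·√((V₂−V₁)/(V₂+V₁)).
(V₂−V₁)/(V₂+V₁) = (1425−586)/(1425+586) = 0.4172; √ = 0.6459.
h = (114.6/2)·0.6459 = 37.01 m.

37.0 m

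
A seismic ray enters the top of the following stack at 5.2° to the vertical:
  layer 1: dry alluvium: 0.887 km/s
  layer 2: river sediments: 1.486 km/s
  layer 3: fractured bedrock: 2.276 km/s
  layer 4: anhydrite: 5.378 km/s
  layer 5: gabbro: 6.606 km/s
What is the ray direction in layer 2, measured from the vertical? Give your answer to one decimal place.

8.7°

Ray parameter p = sin 5.2° / 0.887 = 1.0218e-01 s/km.
sin θ_2 = p·V_2 = 1.0218e-01 × 1.486 = 0.1518.
θ_2 = 8.73° from the vertical.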